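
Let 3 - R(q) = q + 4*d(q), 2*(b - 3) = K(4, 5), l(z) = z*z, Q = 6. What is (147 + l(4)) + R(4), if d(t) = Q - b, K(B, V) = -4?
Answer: 142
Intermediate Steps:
l(z) = z**2
b = 1 (b = 3 + (1/2)*(-4) = 3 - 2 = 1)
d(t) = 5 (d(t) = 6 - 1*1 = 6 - 1 = 5)
R(q) = -17 - q (R(q) = 3 - (q + 4*5) = 3 - (q + 20) = 3 - (20 + q) = 3 + (-20 - q) = -17 - q)
(147 + l(4)) + R(4) = (147 + 4**2) + (-17 - 1*4) = (147 + 16) + (-17 - 4) = 163 - 21 = 142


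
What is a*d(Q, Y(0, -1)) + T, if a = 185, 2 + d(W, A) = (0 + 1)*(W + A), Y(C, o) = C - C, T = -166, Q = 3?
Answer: 19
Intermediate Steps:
Y(C, o) = 0
d(W, A) = -2 + A + W (d(W, A) = -2 + (0 + 1)*(W + A) = -2 + 1*(A + W) = -2 + (A + W) = -2 + A + W)
a*d(Q, Y(0, -1)) + T = 185*(-2 + 0 + 3) - 166 = 185*1 - 166 = 185 - 166 = 19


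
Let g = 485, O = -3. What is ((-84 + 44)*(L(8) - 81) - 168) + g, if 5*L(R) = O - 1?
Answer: 3589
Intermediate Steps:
L(R) = -4/5 (L(R) = (-3 - 1)/5 = (1/5)*(-4) = -4/5)
((-84 + 44)*(L(8) - 81) - 168) + g = ((-84 + 44)*(-4/5 - 81) - 168) + 485 = (-40*(-409/5) - 168) + 485 = (3272 - 168) + 485 = 3104 + 485 = 3589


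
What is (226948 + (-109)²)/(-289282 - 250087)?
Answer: -238829/539369 ≈ -0.44279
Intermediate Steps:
(226948 + (-109)²)/(-289282 - 250087) = (226948 + 11881)/(-539369) = 238829*(-1/539369) = -238829/539369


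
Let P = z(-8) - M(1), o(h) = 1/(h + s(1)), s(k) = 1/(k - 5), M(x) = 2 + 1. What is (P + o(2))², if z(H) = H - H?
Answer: 289/49 ≈ 5.8980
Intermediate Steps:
M(x) = 3
s(k) = 1/(-5 + k)
z(H) = 0
o(h) = 1/(-¼ + h) (o(h) = 1/(h + 1/(-5 + 1)) = 1/(h + 1/(-4)) = 1/(h - ¼) = 1/(-¼ + h))
P = -3 (P = 0 - 1*3 = 0 - 3 = -3)
(P + o(2))² = (-3 + 4/(-1 + 4*2))² = (-3 + 4/(-1 + 8))² = (-3 + 4/7)² = (-17/7)² = 289/49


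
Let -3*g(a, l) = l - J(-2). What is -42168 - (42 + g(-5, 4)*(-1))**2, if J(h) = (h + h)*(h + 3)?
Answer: -397468/9 ≈ -44163.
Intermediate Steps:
J(h) = 2*h*(3 + h) (J(h) = (2*h)*(3 + h) = 2*h*(3 + h))
g(a, l) = -4/3 - l/3 (g(a, l) = -(l - 2*(-2)*(3 - 2))/3 = -(l - 2*(-2))/3 = -(l - 1*(-4))/3 = -(l + 4)/3 = -(4 + l)/3 = -4/3 - l/3)
-42168 - (42 + g(-5, 4)*(-1))**2 = -42168 - (42 + (-4/3 - 1/3*4)*(-1))**2 = -42168 - (42 + (-4/3 - 4/3)*(-1))**2 = -42168 - (42 - 8/3*(-1))**2 = -42168 - (42 + 8/3)**2 = -42168 - (134/3)**2 = -42168 - 1*17956/9 = -42168 - 17956/9 = -397468/9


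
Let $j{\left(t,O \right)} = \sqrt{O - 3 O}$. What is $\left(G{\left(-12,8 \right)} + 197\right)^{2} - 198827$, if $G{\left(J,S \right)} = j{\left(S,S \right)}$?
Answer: $-160034 + 1576 i \approx -1.6003 \cdot 10^{5} + 1576.0 i$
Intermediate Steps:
$j{\left(t,O \right)} = \sqrt{2} \sqrt{- O}$ ($j{\left(t,O \right)} = \sqrt{- 2 O} = \sqrt{2} \sqrt{- O}$)
$G{\left(J,S \right)} = \sqrt{2} \sqrt{- S}$
$\left(G{\left(-12,8 \right)} + 197\right)^{2} - 198827 = \left(\sqrt{2} \sqrt{\left(-1\right) 8} + 197\right)^{2} - 198827 = \left(\sqrt{2} \sqrt{-8} + 197\right)^{2} - 198827 = \left(\sqrt{2} \cdot 2 i \sqrt{2} + 197\right)^{2} - 198827 = \left(4 i + 197\right)^{2} - 198827 = \left(197 + 4 i\right)^{2} - 198827 = -198827 + \left(197 + 4 i\right)^{2}$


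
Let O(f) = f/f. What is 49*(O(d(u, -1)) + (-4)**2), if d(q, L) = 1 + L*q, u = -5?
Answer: 833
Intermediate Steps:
O(f) = 1
49*(O(d(u, -1)) + (-4)**2) = 49*(1 + (-4)**2) = 49*(1 + 16) = 49*17 = 833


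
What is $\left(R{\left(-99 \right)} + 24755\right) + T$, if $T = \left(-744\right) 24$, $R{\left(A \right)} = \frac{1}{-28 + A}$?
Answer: $\frac{876172}{127} \approx 6899.0$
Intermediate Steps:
$T = -17856$
$\left(R{\left(-99 \right)} + 24755\right) + T = \left(\frac{1}{-28 - 99} + 24755\right) - 17856 = \left(\frac{1}{-127} + 24755\right) - 17856 = \left(- \frac{1}{127} + 24755\right) - 17856 = \frac{3143884}{127} - 17856 = \frac{876172}{127}$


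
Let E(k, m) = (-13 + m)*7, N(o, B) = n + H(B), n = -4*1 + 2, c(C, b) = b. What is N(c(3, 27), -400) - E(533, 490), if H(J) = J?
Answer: -3741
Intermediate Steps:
n = -2 (n = -4 + 2 = -2)
N(o, B) = -2 + B
E(k, m) = -91 + 7*m
N(c(3, 27), -400) - E(533, 490) = (-2 - 400) - (-91 + 7*490) = -402 - (-91 + 3430) = -402 - 1*3339 = -402 - 3339 = -3741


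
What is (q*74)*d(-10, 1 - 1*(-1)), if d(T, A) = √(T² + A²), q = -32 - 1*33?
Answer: -9620*√26 ≈ -49053.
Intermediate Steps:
q = -65 (q = -32 - 33 = -65)
d(T, A) = √(A² + T²)
(q*74)*d(-10, 1 - 1*(-1)) = (-65*74)*√((1 - 1*(-1))² + (-10)²) = -4810*√((1 + 1)² + 100) = -4810*√(2² + 100) = -4810*√(4 + 100) = -9620*√26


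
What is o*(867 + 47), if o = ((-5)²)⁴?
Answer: 357031250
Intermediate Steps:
o = 390625 (o = 25⁴ = 390625)
o*(867 + 47) = 390625*(867 + 47) = 390625*914 = 357031250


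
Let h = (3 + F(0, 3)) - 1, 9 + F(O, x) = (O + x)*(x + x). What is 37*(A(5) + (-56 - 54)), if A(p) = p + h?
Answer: -3478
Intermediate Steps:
F(O, x) = -9 + 2*x*(O + x) (F(O, x) = -9 + (O + x)*(x + x) = -9 + (O + x)*(2*x) = -9 + 2*x*(O + x))
h = 11 (h = (3 + (-9 + 2*3² + 2*0*3)) - 1 = (3 + (-9 + 2*9 + 0)) - 1 = (3 + (-9 + 18 + 0)) - 1 = (3 + 9) - 1 = 12 - 1 = 11)
A(p) = 11 + p (A(p) = p + 11 = 11 + p)
37*(A(5) + (-56 - 54)) = 37*((11 + 5) + (-56 - 54)) = 37*(16 - 110) = 37*(-94) = -3478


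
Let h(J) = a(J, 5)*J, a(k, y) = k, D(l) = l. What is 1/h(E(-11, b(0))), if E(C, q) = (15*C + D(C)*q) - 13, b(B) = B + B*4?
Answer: 1/31684 ≈ 3.1562e-5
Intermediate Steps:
b(B) = 5*B (b(B) = B + 4*B = 5*B)
E(C, q) = -13 + 15*C + C*q (E(C, q) = (15*C + C*q) - 13 = -13 + 15*C + C*q)
h(J) = J² (h(J) = J*J = J²)
1/h(E(-11, b(0))) = 1/((-13 + 15*(-11) - 55*0)²) = 1/((-13 - 165 - 11*0)²) = 1/((-13 - 165 + 0)²) = 1/((-178)²) = 1/31684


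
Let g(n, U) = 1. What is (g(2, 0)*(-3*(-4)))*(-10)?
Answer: -120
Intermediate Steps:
(g(2, 0)*(-3*(-4)))*(-10) = (1*(-3*(-4)))*(-10) = (1*12)*(-10) = 12*(-10) = -120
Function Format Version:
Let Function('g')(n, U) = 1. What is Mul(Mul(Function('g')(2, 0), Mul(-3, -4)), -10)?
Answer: -120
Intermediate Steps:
Mul(Mul(Function('g')(2, 0), Mul(-3, -4)), -10) = Mul(Mul(1, Mul(-3, -4)), -10) = Mul(Mul(1, 12), -10) = Mul(12, -10) = -120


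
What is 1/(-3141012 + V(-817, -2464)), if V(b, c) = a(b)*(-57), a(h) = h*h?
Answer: -1/41187885 ≈ -2.4279e-8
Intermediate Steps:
a(h) = h**2
V(b, c) = -57*b**2 (V(b, c) = b**2*(-57) = -57*b**2)
1/(-3141012 + V(-817, -2464)) = 1/(-3141012 - 57*(-817)**2) = 1/(-3141012 - 57*667489) = 1/(-3141012 - 38046873) = 1/(-41187885) = -1/41187885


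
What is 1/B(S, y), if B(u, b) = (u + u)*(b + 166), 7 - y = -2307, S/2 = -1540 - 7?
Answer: -1/15346240 ≈ -6.5163e-8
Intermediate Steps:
S = -3094 (S = 2*(-1540 - 7) = 2*(-1547) = -3094)
y = 2314 (y = 7 - 1*(-2307) = 7 + 2307 = 2314)
B(u, b) = 2*u*(166 + b) (B(u, b) = (2*u)*(166 + b) = 2*u*(166 + b))
1/B(S, y) = 1/(2*(-3094)*(166 + 2314)) = 1/(2*(-3094)*2480) = 1/(-15346240) = -1/15346240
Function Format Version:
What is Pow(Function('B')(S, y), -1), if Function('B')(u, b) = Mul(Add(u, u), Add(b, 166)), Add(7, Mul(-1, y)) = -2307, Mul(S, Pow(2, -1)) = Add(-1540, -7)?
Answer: Rational(-1, 15346240) ≈ -6.5163e-8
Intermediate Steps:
S = -3094 (S = Mul(2, Add(-1540, -7)) = Mul(2, -1547) = -3094)
y = 2314 (y = Add(7, Mul(-1, -2307)) = Add(7, 2307) = 2314)
Function('B')(u, b) = Mul(2, u, Add(166, b)) (Function('B')(u, b) = Mul(Mul(2, u), Add(166, b)) = Mul(2, u, Add(166, b)))
Pow(Function('B')(S, y), -1) = Pow(Mul(2, -3094, Add(166, 2314)), -1) = Pow(Mul(2, -3094, 2480), -1) = Pow(-15346240, -1) = Rational(-1, 15346240)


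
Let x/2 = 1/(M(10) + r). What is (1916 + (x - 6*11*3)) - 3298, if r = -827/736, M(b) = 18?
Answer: -19623708/12421 ≈ -1579.9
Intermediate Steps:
r = -827/736 (r = -827*1/736 = -827/736 ≈ -1.1236)
x = 1472/12421 (x = 2/(18 - 827/736) = 2/(12421/736) = 2*(736/12421) = 1472/12421 ≈ 0.11851)
(1916 + (x - 6*11*3)) - 3298 = (1916 + (1472/12421 - 6*11*3)) - 3298 = (1916 + (1472/12421 - 66*3)) - 3298 = (1916 + (1472/12421 - 198)) - 3298 = (1916 - 2457886/12421) - 3298 = 21340750/12421 - 3298 = -19623708/12421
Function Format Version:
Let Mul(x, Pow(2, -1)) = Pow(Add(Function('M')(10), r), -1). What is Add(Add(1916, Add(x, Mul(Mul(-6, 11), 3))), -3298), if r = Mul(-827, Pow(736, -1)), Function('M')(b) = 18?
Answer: Rational(-19623708, 12421) ≈ -1579.9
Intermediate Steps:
r = Rational(-827, 736) (r = Mul(-827, Rational(1, 736)) = Rational(-827, 736) ≈ -1.1236)
x = Rational(1472, 12421) (x = Mul(2, Pow(Add(18, Rational(-827, 736)), -1)) = Mul(2, Pow(Rational(12421, 736), -1)) = Mul(2, Rational(736, 12421)) = Rational(1472, 12421) ≈ 0.11851)
Add(Add(1916, Add(x, Mul(Mul(-6, 11), 3))), -3298) = Add(Add(1916, Add(Rational(1472, 12421), Mul(Mul(-6, 11), 3))), -3298) = Add(Add(1916, Add(Rational(1472, 12421), Mul(-66, 3))), -3298) = Add(Add(1916, Add(Rational(1472, 12421), -198)), -3298) = Add(Add(1916, Rational(-2457886, 12421)), -3298) = Add(Rational(21340750, 12421), -3298) = Rational(-19623708, 12421)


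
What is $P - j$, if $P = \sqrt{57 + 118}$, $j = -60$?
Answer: $60 + 5 \sqrt{7} \approx 73.229$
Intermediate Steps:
$P = 5 \sqrt{7}$ ($P = \sqrt{175} = 5 \sqrt{7} \approx 13.229$)
$P - j = 5 \sqrt{7} - -60 = 5 \sqrt{7} + 60 = 60 + 5 \sqrt{7}$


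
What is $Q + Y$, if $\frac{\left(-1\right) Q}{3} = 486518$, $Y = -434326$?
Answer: $-1893880$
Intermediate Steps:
$Q = -1459554$ ($Q = \left(-3\right) 486518 = -1459554$)
$Q + Y = -1459554 - 434326 = -1893880$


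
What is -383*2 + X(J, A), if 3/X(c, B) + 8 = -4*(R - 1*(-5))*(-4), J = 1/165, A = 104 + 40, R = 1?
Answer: -67405/88 ≈ -765.97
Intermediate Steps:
A = 144
J = 1/165 ≈ 0.0060606
X(c, B) = 3/88 (X(c, B) = 3/(-8 - 4*(1 - 1*(-5))*(-4)) = 3/(-8 - 4*(1 + 5)*(-4)) = 3/(-8 - 4*6*(-4)) = 3/(-8 - 24*(-4)) = 3/(-8 + 96) = 3/88)
-383*2 + X(J, A) = -383*2 + 3/88 = -766 + 3/88 = -67405/88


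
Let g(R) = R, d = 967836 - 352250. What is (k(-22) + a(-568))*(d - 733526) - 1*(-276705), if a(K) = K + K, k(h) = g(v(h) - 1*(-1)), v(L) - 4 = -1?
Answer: 133784785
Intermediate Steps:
d = 615586
v(L) = 3 (v(L) = 4 - 1 = 3)
k(h) = 4 (k(h) = 3 - 1*(-1) = 3 + 1 = 4)
a(K) = 2*K
(k(-22) + a(-568))*(d - 733526) - 1*(-276705) = (4 + 2*(-568))*(615586 - 733526) - 1*(-276705) = (4 - 1136)*(-117940) + 276705 = -1132*(-117940) + 276705 = 133508080 + 276705 = 133784785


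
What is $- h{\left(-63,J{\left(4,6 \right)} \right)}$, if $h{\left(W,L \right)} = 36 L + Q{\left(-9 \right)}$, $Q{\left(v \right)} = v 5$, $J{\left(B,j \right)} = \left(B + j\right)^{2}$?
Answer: $-3555$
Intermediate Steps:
$Q{\left(v \right)} = 5 v$
$h{\left(W,L \right)} = -45 + 36 L$ ($h{\left(W,L \right)} = 36 L + 5 \left(-9\right) = 36 L - 45 = -45 + 36 L$)
$- h{\left(-63,J{\left(4,6 \right)} \right)} = - (-45 + 36 \left(4 + 6\right)^{2}) = - (-45 + 36 \cdot 10^{2}) = - (-45 + 36 \cdot 100) = - (-45 + 3600) = \left(-1\right) 3555 = -3555$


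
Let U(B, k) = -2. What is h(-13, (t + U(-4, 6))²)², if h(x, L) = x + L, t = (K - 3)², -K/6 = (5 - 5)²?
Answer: 1296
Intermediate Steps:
K = 0 (K = -6*(5 - 5)² = -6*0² = -6*0 = 0)
t = 9 (t = (0 - 3)² = (-3)² = 9)
h(x, L) = L + x
h(-13, (t + U(-4, 6))²)² = ((9 - 2)² - 13)² = (7² - 13)² = (49 - 13)² = 36² = 1296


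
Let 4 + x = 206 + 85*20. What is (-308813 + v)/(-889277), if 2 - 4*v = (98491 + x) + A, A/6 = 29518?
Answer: 1512751/3557108 ≈ 0.42528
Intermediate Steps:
A = 177108 (A = 6*29518 = 177108)
x = 1902 (x = -4 + (206 + 85*20) = -4 + (206 + 1700) = -4 + 1906 = 1902)
v = -277499/4 (v = 1/2 - ((98491 + 1902) + 177108)/4 = 1/2 - (100393 + 177108)/4 = 1/2 - 1/4*277501 = 1/2 - 277501/4 = -277499/4 ≈ -69375.)
(-308813 + v)/(-889277) = (-308813 - 277499/4)/(-889277) = -1512751/4*(-1/889277) = 1512751/3557108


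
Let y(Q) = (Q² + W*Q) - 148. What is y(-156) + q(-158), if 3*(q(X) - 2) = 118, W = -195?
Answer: 163948/3 ≈ 54649.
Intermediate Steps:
q(X) = 124/3 (q(X) = 2 + (⅓)*118 = 2 + 118/3 = 124/3)
y(Q) = -148 + Q² - 195*Q (y(Q) = (Q² - 195*Q) - 148 = -148 + Q² - 195*Q)
y(-156) + q(-158) = (-148 + (-156)² - 195*(-156)) + 124/3 = (-148 + 24336 + 30420) + 124/3 = 54608 + 124/3 = 163948/3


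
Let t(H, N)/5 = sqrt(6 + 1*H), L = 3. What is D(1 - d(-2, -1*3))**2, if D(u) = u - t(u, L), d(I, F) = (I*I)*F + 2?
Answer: 546 - 110*sqrt(17) ≈ 92.458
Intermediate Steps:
t(H, N) = 5*sqrt(6 + H) (t(H, N) = 5*sqrt(6 + 1*H) = 5*sqrt(6 + H))
d(I, F) = 2 + F*I**2 (d(I, F) = I**2*F + 2 = F*I**2 + 2 = 2 + F*I**2)
D(u) = u - 5*sqrt(6 + u)
D(1 - d(-2, -1*3))**2 = ((1 - (2 - 1*3*(-2)**2)) - 5*sqrt(6 + (1 - (2 - 1*3*(-2)**2))))**2 = ((1 - (2 - 3*4)) - 5*sqrt(6 + (1 - (2 - 3*4))))**2 = ((1 - (2 - 12)) - 5*sqrt(6 + (1 - (2 - 12))))**2 = ((1 - 1*(-10)) - 5*sqrt(6 + (1 - 1*(-10))))**2 = ((1 + 10) - 5*sqrt(6 + (1 + 10)))**2 = (11 - 5*sqrt(6 + 11))**2 = (11 - 5*sqrt(17))**2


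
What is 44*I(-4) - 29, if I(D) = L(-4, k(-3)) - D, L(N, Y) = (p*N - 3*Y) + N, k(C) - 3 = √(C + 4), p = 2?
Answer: -909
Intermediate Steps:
k(C) = 3 + √(4 + C) (k(C) = 3 + √(C + 4) = 3 + √(4 + C))
L(N, Y) = -3*Y + 3*N (L(N, Y) = (2*N - 3*Y) + N = (-3*Y + 2*N) + N = -3*Y + 3*N)
I(D) = -24 - D (I(D) = (-3*(3 + √(4 - 3)) + 3*(-4)) - D = (-3*(3 + √1) - 12) - D = (-3*(3 + 1) - 12) - D = (-3*4 - 12) - D = (-12 - 12) - D = -24 - D)
44*I(-4) - 29 = 44*(-24 - 1*(-4)) - 29 = 44*(-24 + 4) - 29 = 44*(-20) - 29 = -880 - 29 = -909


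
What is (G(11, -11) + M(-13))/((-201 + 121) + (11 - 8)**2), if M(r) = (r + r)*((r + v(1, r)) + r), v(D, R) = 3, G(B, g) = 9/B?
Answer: -6587/781 ≈ -8.4341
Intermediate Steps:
M(r) = 2*r*(3 + 2*r) (M(r) = (r + r)*((r + 3) + r) = (2*r)*((3 + r) + r) = (2*r)*(3 + 2*r) = 2*r*(3 + 2*r))
(G(11, -11) + M(-13))/((-201 + 121) + (11 - 8)**2) = (9/11 + 2*(-13)*(3 + 2*(-13)))/((-201 + 121) + (11 - 8)**2) = (9*(1/11) + 2*(-13)*(3 - 26))/(-80 + 3**2) = (9/11 + 2*(-13)*(-23))/(-80 + 9) = (9/11 + 598)/(-71) = (6587/11)*(-1/71) = -6587/781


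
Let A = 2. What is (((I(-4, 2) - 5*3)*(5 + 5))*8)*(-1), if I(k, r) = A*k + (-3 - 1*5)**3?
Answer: 42800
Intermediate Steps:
I(k, r) = -512 + 2*k (I(k, r) = 2*k + (-3 - 1*5)**3 = 2*k + (-3 - 5)**3 = 2*k + (-8)**3 = 2*k - 512 = -512 + 2*k)
(((I(-4, 2) - 5*3)*(5 + 5))*8)*(-1) = ((((-512 + 2*(-4)) - 5*3)*(5 + 5))*8)*(-1) = ((((-512 - 8) - 15)*10)*8)*(-1) = (((-520 - 15)*10)*8)*(-1) = (-535*10*8)*(-1) = -5350*8*(-1) = -42800*(-1) = 42800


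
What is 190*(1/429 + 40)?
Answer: 3260590/429 ≈ 7600.4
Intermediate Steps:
190*(1/429 + 40) = 190*(17161/429) = 3260590/429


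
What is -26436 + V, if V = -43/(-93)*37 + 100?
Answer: -2447657/93 ≈ -26319.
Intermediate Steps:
V = 10891/93 (V = -43*(-1/93)*37 + 100 = (43/93)*37 + 100 = 1591/93 + 100 = 10891/93 ≈ 117.11)
-26436 + V = -26436 + 10891/93 = -2447657/93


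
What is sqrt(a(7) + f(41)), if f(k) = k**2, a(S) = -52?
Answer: 3*sqrt(181) ≈ 40.361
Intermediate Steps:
sqrt(a(7) + f(41)) = sqrt(-52 + 41**2) = sqrt(-52 + 1681) = sqrt(1629) = 3*sqrt(181)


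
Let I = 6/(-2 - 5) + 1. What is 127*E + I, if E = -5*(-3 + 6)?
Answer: -13334/7 ≈ -1904.9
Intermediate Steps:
E = -15 (E = -5*3 = -15)
I = ⅐ (I = 6/(-7) + 1 = 6*(-⅐) + 1 = -6/7 + 1 = ⅐ ≈ 0.14286)
127*E + I = 127*(-15) + ⅐ = -1905 + ⅐ = -13334/7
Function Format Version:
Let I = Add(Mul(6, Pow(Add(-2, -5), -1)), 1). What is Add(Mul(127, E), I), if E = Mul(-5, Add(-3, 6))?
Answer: Rational(-13334, 7) ≈ -1904.9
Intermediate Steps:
E = -15 (E = Mul(-5, 3) = -15)
I = Rational(1, 7) (I = Add(Mul(6, Pow(-7, -1)), 1) = Add(Mul(6, Rational(-1, 7)), 1) = Add(Rational(-6, 7), 1) = Rational(1, 7) ≈ 0.14286)
Add(Mul(127, E), I) = Add(Mul(127, -15), Rational(1, 7)) = Add(-1905, Rational(1, 7)) = Rational(-13334, 7)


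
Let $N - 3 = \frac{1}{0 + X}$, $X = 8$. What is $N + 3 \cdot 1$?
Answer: $\frac{49}{8} \approx 6.125$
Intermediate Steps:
$N = \frac{25}{8}$ ($N = 3 + \frac{1}{0 + 8} = 3 + \frac{1}{8} = \frac{25}{8} \approx 3.125$)
$N + 3 \cdot 1 = \frac{25}{8} + 3 \cdot 1 = \frac{25}{8} + 3 = \frac{49}{8}$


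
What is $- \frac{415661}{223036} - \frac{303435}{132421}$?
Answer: $- \frac{122719173941}{29534650156} \approx -4.1551$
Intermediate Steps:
$- \frac{415661}{223036} - \frac{303435}{132421} = - \frac{122719173941}{29534650156}$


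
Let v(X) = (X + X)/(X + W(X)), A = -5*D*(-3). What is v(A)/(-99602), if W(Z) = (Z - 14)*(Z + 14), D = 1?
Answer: -15/2191244 ≈ -6.8454e-6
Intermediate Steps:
W(Z) = (-14 + Z)*(14 + Z)
A = 15 (A = -5*1*(-3) = -5*(-3) = 15)
v(X) = 2*X/(-196 + X + X**2) (v(X) = (X + X)/(X + (-196 + X**2)) = (2*X)/(-196 + X + X**2) = 2*X/(-196 + X + X**2))
v(A)/(-99602) = (2*15/(-196 + 15 + 15**2))/(-99602) = (2*15/(-196 + 15 + 225))*(-1/99602) = (2*15/44)*(-1/99602) = (2*15*(1/44))*(-1/99602) = (15/22)*(-1/99602) = -15/2191244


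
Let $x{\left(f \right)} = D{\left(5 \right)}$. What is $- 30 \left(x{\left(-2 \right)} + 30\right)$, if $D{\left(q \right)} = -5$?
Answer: $-750$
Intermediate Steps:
$x{\left(f \right)} = -5$
$- 30 \left(x{\left(-2 \right)} + 30\right) = - 30 \left(-5 + 30\right) = \left(-30\right) 25 = -750$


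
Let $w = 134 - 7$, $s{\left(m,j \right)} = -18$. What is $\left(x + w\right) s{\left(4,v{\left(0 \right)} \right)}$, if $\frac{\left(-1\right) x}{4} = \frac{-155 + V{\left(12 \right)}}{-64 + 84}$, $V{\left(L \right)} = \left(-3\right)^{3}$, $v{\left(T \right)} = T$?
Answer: $- \frac{14706}{5} \approx -2941.2$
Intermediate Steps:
$V{\left(L \right)} = -27$
$w = 127$
$x = \frac{182}{5}$ ($x = - 4 \frac{-155 - 27}{-64 + 84} = - 4 \left(- \frac{182}{20}\right) = - 4 \left(\left(-182\right) \frac{1}{20}\right) = \left(-4\right) \left(- \frac{91}{10}\right) = \frac{182}{5} \approx 36.4$)
$\left(x + w\right) s{\left(4,v{\left(0 \right)} \right)} = \left(\frac{182}{5} + 127\right) \left(-18\right) = \frac{817}{5} \left(-18\right) = - \frac{14706}{5}$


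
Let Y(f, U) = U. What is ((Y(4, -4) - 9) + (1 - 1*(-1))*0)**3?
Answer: -2197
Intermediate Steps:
((Y(4, -4) - 9) + (1 - 1*(-1))*0)**3 = ((-4 - 9) + (1 - 1*(-1))*0)**3 = (-13 + (1 + 1)*0)**3 = (-13 + 2*0)**3 = (-13 + 0)**3 = (-13)**3 = -2197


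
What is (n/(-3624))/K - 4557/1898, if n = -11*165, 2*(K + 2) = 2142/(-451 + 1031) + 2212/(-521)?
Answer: -258343747934/98568073851 ≈ -2.6210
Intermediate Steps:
K = -687849/302180 (K = -2 + (2142/(-451 + 1031) + 2212/(-521))/2 = -2 + (2142/580 + 2212*(-1/521))/2 = -2 + (2142*(1/580) - 2212/521)/2 = -2 + (1071/290 - 2212/521)/2 = -2 + (1/2)*(-83489/151090) = -2 - 83489/302180 = -687849/302180 ≈ -2.2763)
n = -1815
(n/(-3624))/K - 4557/1898 = (-1815/(-3624))/(-687849/302180) - 4557/1898 = -1815*(-1/3624)*(-302180/687849) - 4557*1/1898 = (605/1208)*(-302180/687849) - 4557/1898 = -45704725/207730398 - 4557/1898 = -258343747934/98568073851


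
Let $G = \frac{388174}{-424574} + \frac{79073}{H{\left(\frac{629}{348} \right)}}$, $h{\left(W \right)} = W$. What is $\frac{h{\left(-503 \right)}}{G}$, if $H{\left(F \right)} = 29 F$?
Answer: $- \frac{67164847069}{201311958689} \approx -0.33364$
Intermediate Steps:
$G = \frac{201311958689}{133528523}$ ($G = \frac{388174}{-424574} + \frac{79073}{29 \cdot \frac{629}{348}} = 388174 \left(- \frac{1}{424574}\right) + \frac{79073}{29 \cdot 629 \cdot \frac{1}{348}} = - \frac{194087}{212287} + \frac{79073}{29 \cdot \frac{629}{348}} = - \frac{194087}{212287} + \frac{79073}{\frac{629}{12}} = - \frac{194087}{212287} + 79073 \cdot \frac{12}{629} = - \frac{194087}{212287} + \frac{948876}{629} = \frac{201311958689}{133528523} \approx 1507.6$)
$\frac{h{\left(-503 \right)}}{G} = - \frac{503}{\frac{201311958689}{133528523}} = \left(-503\right) \frac{133528523}{201311958689} = - \frac{67164847069}{201311958689}$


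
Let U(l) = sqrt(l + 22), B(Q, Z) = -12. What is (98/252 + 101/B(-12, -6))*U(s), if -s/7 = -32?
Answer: -289*sqrt(246)/36 ≈ -125.91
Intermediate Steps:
s = 224 (s = -7*(-32) = 224)
U(l) = sqrt(22 + l)
(98/252 + 101/B(-12, -6))*U(s) = (98/252 + 101/(-12))*sqrt(22 + 224) = (98*(1/252) + 101*(-1/12))*sqrt(246) = (7/18 - 101/12)*sqrt(246) = -289*sqrt(246)/36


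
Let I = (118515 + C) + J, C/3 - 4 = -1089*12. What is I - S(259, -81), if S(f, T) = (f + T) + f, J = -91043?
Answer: -12157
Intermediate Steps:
C = -39192 (C = 12 + 3*(-1089*12) = 12 + 3*(-13068) = 12 - 39204 = -39192)
S(f, T) = T + 2*f (S(f, T) = (T + f) + f = T + 2*f)
I = -11720 (I = (118515 - 39192) - 91043 = 79323 - 91043 = -11720)
I - S(259, -81) = -11720 - (-81 + 2*259) = -11720 - (-81 + 518) = -11720 - 1*437 = -11720 - 437 = -12157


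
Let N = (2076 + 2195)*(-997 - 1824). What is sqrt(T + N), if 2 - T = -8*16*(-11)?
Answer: I*sqrt(12049897) ≈ 3471.3*I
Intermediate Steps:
N = -12048491 (N = 4271*(-2821) = -12048491)
T = -1406 (T = 2 - (-1)*(8*16)*(-11) = 2 - (-1)*128*(-11) = 2 - (-1)*(-1408) = 2 - 1*1408 = 2 - 1408 = -1406)
sqrt(T + N) = sqrt(-1406 - 12048491) = sqrt(-12049897) = I*sqrt(12049897)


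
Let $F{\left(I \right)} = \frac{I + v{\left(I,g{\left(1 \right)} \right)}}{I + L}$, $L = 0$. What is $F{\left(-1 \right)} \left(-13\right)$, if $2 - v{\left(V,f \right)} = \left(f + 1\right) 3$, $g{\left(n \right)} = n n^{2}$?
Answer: $-65$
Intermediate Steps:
$g{\left(n \right)} = n^{3}$
$v{\left(V,f \right)} = -1 - 3 f$ ($v{\left(V,f \right)} = 2 - \left(f + 1\right) 3 = 2 - \left(1 + f\right) 3 = 2 - \left(3 + 3 f\right) = -1 - 3 f$)
$F{\left(I \right)} = \frac{-4 + I}{I}$ ($F{\left(I \right)} = \frac{I - \left(1 + 3 \cdot 1^{3}\right)}{I + 0} = \frac{I - 4}{I} = \frac{-4 + I}{I}$)
$F{\left(-1 \right)} \left(-13\right) = \frac{-4 - 1}{-1} \left(-13\right) = \left(-1\right) \left(-5\right) \left(-13\right) = 5 \left(-13\right) = -65$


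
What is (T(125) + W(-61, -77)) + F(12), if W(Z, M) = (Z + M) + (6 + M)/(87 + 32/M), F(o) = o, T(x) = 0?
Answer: -845509/6667 ≈ -126.82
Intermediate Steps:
W(Z, M) = M + Z + (6 + M)/(87 + 32/M) (W(Z, M) = (M + Z) + (6 + M)/(87 + 32/M) = M + Z + (6 + M)/(87 + 32/M))
(T(125) + W(-61, -77)) + F(12) = (0 + (32*(-61) + 38*(-77) + 88*(-77)**2 + 87*(-77)*(-61))/(32 + 87*(-77))) + 12 = (0 + (-1952 - 2926 + 88*5929 + 408639)/(32 - 6699)) + 12 = (0 + (-1952 - 2926 + 521752 + 408639)/(-6667)) + 12 = (0 - 1/6667*925513) + 12 = (0 - 925513/6667) + 12 = -925513/6667 + 12 = -845509/6667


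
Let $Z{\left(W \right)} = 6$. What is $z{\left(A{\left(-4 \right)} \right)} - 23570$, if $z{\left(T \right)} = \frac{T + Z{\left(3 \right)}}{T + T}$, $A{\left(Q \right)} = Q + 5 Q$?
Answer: $- \frac{188557}{8} \approx -23570.0$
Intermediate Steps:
$A{\left(Q \right)} = 6 Q$
$z{\left(T \right)} = \frac{6 + T}{2 T}$ ($z{\left(T \right)} = \frac{T + 6}{T + T} = \frac{6 + T}{2 T}$)
$z{\left(A{\left(-4 \right)} \right)} - 23570 = \frac{6 + 6 \left(-4\right)}{2 \cdot 6 \left(-4\right)} - 23570 = \frac{6 - 24}{2 \left(-24\right)} - 23570 = \frac{1}{2} \left(- \frac{1}{24}\right) \left(-18\right) - 23570 = \frac{3}{8} - 23570 = - \frac{188557}{8}$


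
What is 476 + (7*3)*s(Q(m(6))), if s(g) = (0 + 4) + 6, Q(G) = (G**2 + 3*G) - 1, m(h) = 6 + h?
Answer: 686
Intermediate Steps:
Q(G) = -1 + G**2 + 3*G
s(g) = 10 (s(g) = 4 + 6 = 10)
476 + (7*3)*s(Q(m(6))) = 476 + (7*3)*10 = 476 + 21*10 = 476 + 210 = 686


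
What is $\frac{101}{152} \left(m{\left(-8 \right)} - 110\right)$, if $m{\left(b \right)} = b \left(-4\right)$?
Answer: $- \frac{3939}{76} \approx -51.829$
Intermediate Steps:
$m{\left(b \right)} = - 4 b$
$\frac{101}{152} \left(m{\left(-8 \right)} - 110\right) = \frac{101}{152} \left(\left(-4\right) \left(-8\right) - 110\right) = 101 \cdot \frac{1}{152} \left(32 - 110\right) = \frac{101}{152} \left(-78\right) = - \frac{3939}{76}$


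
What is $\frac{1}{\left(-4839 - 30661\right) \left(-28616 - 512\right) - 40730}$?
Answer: $\frac{1}{1034003270} \approx 9.6711 \cdot 10^{-10}$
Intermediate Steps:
$\frac{1}{\left(-4839 - 30661\right) \left(-28616 - 512\right) - 40730} = \frac{1}{\left(-35500\right) \left(-29128\right) - 40730} = \frac{1}{1034044000 - 40730} = \frac{1}{1034003270}$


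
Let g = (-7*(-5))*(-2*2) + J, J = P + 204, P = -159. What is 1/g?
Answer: -1/95 ≈ -0.010526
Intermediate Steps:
J = 45 (J = -159 + 204 = 45)
g = -95 (g = (-7*(-5))*(-2*2) + 45 = 35*(-4) + 45 = -140 + 45 = -95)
1/g = 1/(-95) = -1/95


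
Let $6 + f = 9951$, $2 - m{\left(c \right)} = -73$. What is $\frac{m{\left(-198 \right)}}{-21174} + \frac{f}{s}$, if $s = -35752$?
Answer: $- \frac{35542805}{126168808} \approx -0.28171$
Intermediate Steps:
$m{\left(c \right)} = 75$ ($m{\left(c \right)} = 2 - -73 = 2 + 73 = 75$)
$f = 9945$ ($f = -6 + 9951 = 9945$)
$\frac{m{\left(-198 \right)}}{-21174} + \frac{f}{s} = \frac{75}{-21174} + \frac{9945}{-35752} = 75 \left(- \frac{1}{21174}\right) + 9945 \left(- \frac{1}{35752}\right) = - \frac{25}{7058} - \frac{9945}{35752} = - \frac{35542805}{126168808}$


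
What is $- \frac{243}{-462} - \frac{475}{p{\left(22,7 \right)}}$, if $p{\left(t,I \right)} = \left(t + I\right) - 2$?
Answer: $- \frac{70963}{4158} \approx -17.067$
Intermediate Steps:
$p{\left(t,I \right)} = -2 + I + t$ ($p{\left(t,I \right)} = \left(I + t\right) - 2 = -2 + I + t$)
$- \frac{243}{-462} - \frac{475}{p{\left(22,7 \right)}} = - \frac{243}{-462} - \frac{475}{-2 + 7 + 22} = \left(-243\right) \left(- \frac{1}{462}\right) - \frac{475}{27} = \frac{81}{154} - \frac{475}{27} = - \frac{70963}{4158}$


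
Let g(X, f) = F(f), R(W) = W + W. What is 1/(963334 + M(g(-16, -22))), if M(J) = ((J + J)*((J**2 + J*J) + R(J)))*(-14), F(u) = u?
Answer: 1/1532518 ≈ 6.5252e-7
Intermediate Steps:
R(W) = 2*W
g(X, f) = f
M(J) = -28*J*(2*J + 2*J**2) (M(J) = ((J + J)*((J**2 + J*J) + 2*J))*(-14) = ((2*J)*((J**2 + J**2) + 2*J))*(-14) = ((2*J)*(2*J**2 + 2*J))*(-14) = ((2*J)*(2*J + 2*J**2))*(-14) = (2*J*(2*J + 2*J**2))*(-14) = -28*J*(2*J + 2*J**2))
1/(963334 + M(g(-16, -22))) = 1/(963334 - 56*(-22)**2*(1 - 22)) = 1/(963334 - 56*484*(-21)) = 1/(963334 + 569184) = 1/1532518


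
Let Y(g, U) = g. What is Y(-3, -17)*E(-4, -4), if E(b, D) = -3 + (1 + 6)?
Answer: -12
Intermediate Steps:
E(b, D) = 4 (E(b, D) = -3 + 7 = 4)
Y(-3, -17)*E(-4, -4) = -3*4 = -12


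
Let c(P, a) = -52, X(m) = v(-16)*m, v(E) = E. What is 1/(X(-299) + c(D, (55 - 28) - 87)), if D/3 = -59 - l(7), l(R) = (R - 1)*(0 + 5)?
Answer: 1/4732 ≈ 0.00021133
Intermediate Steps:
l(R) = -5 + 5*R (l(R) = (-1 + R)*5 = -5 + 5*R)
X(m) = -16*m
D = -267 (D = 3*(-59 - (-5 + 5*7)) = 3*(-59 - (-5 + 35)) = 3*(-59 - 1*30) = 3*(-59 - 30) = 3*(-89) = -267)
1/(X(-299) + c(D, (55 - 28) - 87)) = 1/(-16*(-299) - 52) = 1/(4784 - 52) = 1/4732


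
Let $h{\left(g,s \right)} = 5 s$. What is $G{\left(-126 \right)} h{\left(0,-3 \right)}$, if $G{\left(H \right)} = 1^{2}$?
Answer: $-15$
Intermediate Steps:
$G{\left(H \right)} = 1$
$G{\left(-126 \right)} h{\left(0,-3 \right)} = 1 \cdot 5 \left(-3\right) = 1 \left(-15\right) = -15$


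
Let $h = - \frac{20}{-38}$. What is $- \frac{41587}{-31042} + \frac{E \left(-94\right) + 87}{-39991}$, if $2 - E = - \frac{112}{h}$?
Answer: $\frac{11435901467}{6207003110} \approx 1.8424$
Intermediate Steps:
$h = \frac{10}{19}$ ($h = \left(-20\right) \left(- \frac{1}{38}\right) = \frac{10}{19} \approx 0.52632$)
$E = \frac{1074}{5}$ ($E = 2 - - \frac{112}{\frac{10}{19}} = 2 - \left(-112\right) \frac{19}{10} = 2 - - \frac{1064}{5} = 2 + \frac{1064}{5} = \frac{1074}{5} \approx 214.8$)
$- \frac{41587}{-31042} + \frac{E \left(-94\right) + 87}{-39991} = - \frac{41587}{-31042} + \frac{\frac{1074}{5} \left(-94\right) + 87}{-39991} = \left(-41587\right) \left(- \frac{1}{31042}\right) + \left(- \frac{100956}{5} + 87\right) \left(- \frac{1}{39991}\right) = \frac{41587}{31042} - - \frac{100521}{199955} = \frac{41587}{31042} + \frac{100521}{199955} = \frac{11435901467}{6207003110}$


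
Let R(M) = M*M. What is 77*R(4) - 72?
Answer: 1160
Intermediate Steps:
R(M) = M²
77*R(4) - 72 = 77*4² - 72 = 77*16 - 72 = 1232 - 72 = 1160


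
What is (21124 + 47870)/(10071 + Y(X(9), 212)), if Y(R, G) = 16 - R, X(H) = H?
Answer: 34497/5039 ≈ 6.8460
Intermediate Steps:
(21124 + 47870)/(10071 + Y(X(9), 212)) = (21124 + 47870)/(10071 + (16 - 1*9)) = 68994/(10071 + (16 - 9)) = 68994/(10071 + 7) = 68994/10078 = 68994*(1/10078) = 34497/5039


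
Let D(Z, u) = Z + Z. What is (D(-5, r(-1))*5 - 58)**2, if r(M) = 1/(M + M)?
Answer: 11664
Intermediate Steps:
r(M) = 1/(2*M)
D(Z, u) = 2*Z
(D(-5, r(-1))*5 - 58)**2 = ((2*(-5))*5 - 58)**2 = (-10*5 - 58)**2 = (-50 - 58)**2 = (-108)**2 = 11664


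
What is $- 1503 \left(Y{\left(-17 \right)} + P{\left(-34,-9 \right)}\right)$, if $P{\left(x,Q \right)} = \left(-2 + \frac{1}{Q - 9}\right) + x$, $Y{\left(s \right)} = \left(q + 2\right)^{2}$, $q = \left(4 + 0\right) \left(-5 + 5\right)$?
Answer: $\frac{96359}{2} \approx 48180.0$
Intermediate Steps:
$q = 0$ ($q = 4 \cdot 0 = 0$)
$Y{\left(s \right)} = 4$ ($Y{\left(s \right)} = \left(0 + 2\right)^{2} = 2^{2} = 4$)
$P{\left(x,Q \right)} = -2 + x + \frac{1}{-9 + Q}$ ($P{\left(x,Q \right)} = \left(-2 + \frac{1}{-9 + Q}\right) + x = -2 + x + \frac{1}{-9 + Q}$)
$- 1503 \left(Y{\left(-17 \right)} + P{\left(-34,-9 \right)}\right) = - 1503 \left(4 + \frac{19 - -306 - -18 - -306}{-9 - 9}\right) = - 1503 \left(4 + \frac{19 + 306 + 18 + 306}{-18}\right) = - 1503 \left(4 - \frac{649}{18}\right) = \left(-1503\right) \left(- \frac{577}{18}\right) = \frac{96359}{2}$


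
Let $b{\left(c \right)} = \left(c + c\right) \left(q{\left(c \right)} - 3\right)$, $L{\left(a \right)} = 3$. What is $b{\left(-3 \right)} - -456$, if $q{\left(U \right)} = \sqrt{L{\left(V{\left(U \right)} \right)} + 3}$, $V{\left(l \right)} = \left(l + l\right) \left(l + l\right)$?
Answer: $474 - 6 \sqrt{6} \approx 459.3$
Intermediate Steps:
$V{\left(l \right)} = 4 l^{2}$ ($V{\left(l \right)} = 2 l 2 l = 4 l^{2}$)
$q{\left(U \right)} = \sqrt{6}$ ($q{\left(U \right)} = \sqrt{3 + 3} = \sqrt{6}$)
$b{\left(c \right)} = 2 c \left(-3 + \sqrt{6}\right)$ ($b{\left(c \right)} = \left(c + c\right) \left(\sqrt{6} - 3\right) = 2 c \left(-3 + \sqrt{6}\right)$)
$b{\left(-3 \right)} - -456 = 2 \left(-3\right) \left(-3 + \sqrt{6}\right) - -456 = \left(18 - 6 \sqrt{6}\right) + 456 = 474 - 6 \sqrt{6}$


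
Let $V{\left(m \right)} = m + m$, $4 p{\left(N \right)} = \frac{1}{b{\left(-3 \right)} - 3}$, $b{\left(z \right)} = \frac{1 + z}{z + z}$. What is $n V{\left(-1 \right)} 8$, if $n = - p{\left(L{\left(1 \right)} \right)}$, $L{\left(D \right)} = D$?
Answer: $- \frac{3}{2} \approx -1.5$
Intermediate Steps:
$b{\left(z \right)} = \frac{1 + z}{2 z}$
$p{\left(N \right)} = - \frac{3}{32}$ ($p{\left(N \right)} = \frac{1}{4 \left(\frac{1 - 3}{2 \left(-3\right)} - 3\right)} = \frac{1}{4 \left(\frac{1}{2} \left(- \frac{1}{3}\right) \left(-2\right) - 3\right)} = \frac{1}{4 \left(\frac{1}{3} - 3\right)} = \frac{1}{4 \left(- \frac{8}{3}\right)} = \frac{1}{4} \left(- \frac{3}{8}\right) = - \frac{3}{32}$)
$n = \frac{3}{32}$ ($n = \left(-1\right) \left(- \frac{3}{32}\right) = \frac{3}{32} \approx 0.09375$)
$V{\left(m \right)} = 2 m$
$n V{\left(-1 \right)} 8 = \frac{3 \cdot 2 \left(-1\right)}{32} \cdot 8 = \frac{3}{32} \left(-2\right) 8 = \left(- \frac{3}{16}\right) 8 = - \frac{3}{2}$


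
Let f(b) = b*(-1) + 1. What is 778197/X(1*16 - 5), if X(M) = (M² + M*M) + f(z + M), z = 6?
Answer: 778197/226 ≈ 3443.3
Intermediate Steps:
f(b) = 1 - b (f(b) = -b + 1 = 1 - b)
X(M) = -5 - M + 2*M² (X(M) = (M² + M*M) + (1 - (6 + M)) = (M² + M²) + (1 + (-6 - M)) = 2*M² + (-5 - M) = -5 - M + 2*M²)
778197/X(1*16 - 5) = 778197/(-5 - (1*16 - 5) + 2*(1*16 - 5)²) = 778197/(-5 - (16 - 5) + 2*(16 - 5)²) = 778197/(-5 - 1*11 + 2*11²) = 778197/(-5 - 11 + 2*121) = 778197/(-5 - 11 + 242) = 778197/226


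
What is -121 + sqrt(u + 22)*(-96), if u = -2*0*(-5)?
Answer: -121 - 96*sqrt(22) ≈ -571.28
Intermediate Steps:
u = 0 (u = 0*(-5) = 0)
-121 + sqrt(u + 22)*(-96) = -121 + sqrt(0 + 22)*(-96) = -121 + sqrt(22)*(-96) = -121 - 96*sqrt(22)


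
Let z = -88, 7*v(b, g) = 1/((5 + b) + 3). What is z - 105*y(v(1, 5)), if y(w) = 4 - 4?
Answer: -88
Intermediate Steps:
v(b, g) = 1/(7*(8 + b)) (v(b, g) = 1/(7*((5 + b) + 3)) = 1/(7*(8 + b)))
y(w) = 0
z - 105*y(v(1, 5)) = -88 - 105*0 = -88 + 0 = -88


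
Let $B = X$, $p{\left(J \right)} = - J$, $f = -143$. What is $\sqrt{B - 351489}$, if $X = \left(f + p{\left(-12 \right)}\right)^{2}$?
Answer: $46 i \sqrt{158} \approx 578.21 i$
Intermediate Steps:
$X = 17161$ ($X = \left(-143 - -12\right)^{2} = \left(-143 + 12\right)^{2} = \left(-131\right)^{2} = 17161$)
$B = 17161$
$\sqrt{B - 351489} = \sqrt{17161 - 351489} = \sqrt{-334328} = 46 i \sqrt{158}$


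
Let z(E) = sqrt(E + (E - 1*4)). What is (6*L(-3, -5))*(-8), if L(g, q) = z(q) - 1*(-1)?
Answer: -48 - 48*I*sqrt(14) ≈ -48.0 - 179.6*I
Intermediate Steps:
z(E) = sqrt(-4 + 2*E) (z(E) = sqrt(E + (E - 4)) = sqrt(E + (-4 + E)) = sqrt(-4 + 2*E))
L(g, q) = 1 + sqrt(-4 + 2*q) (L(g, q) = sqrt(-4 + 2*q) - 1*(-1) = sqrt(-4 + 2*q) + 1 = 1 + sqrt(-4 + 2*q))
(6*L(-3, -5))*(-8) = (6*(1 + sqrt(-4 + 2*(-5))))*(-8) = (6*(1 + sqrt(-4 - 10)))*(-8) = (6*(1 + sqrt(-14)))*(-8) = (6*(1 + I*sqrt(14)))*(-8) = (6 + 6*I*sqrt(14))*(-8) = -48 - 48*I*sqrt(14)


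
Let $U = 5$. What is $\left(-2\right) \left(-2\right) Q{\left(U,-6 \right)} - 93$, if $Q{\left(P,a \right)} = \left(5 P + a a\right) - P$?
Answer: $131$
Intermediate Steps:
$Q{\left(P,a \right)} = a^{2} + 4 P$ ($Q{\left(P,a \right)} = \left(5 P + a^{2}\right) - P = \left(a^{2} + 5 P\right) - P = a^{2} + 4 P$)
$\left(-2\right) \left(-2\right) Q{\left(U,-6 \right)} - 93 = \left(-2\right) \left(-2\right) \left(\left(-6\right)^{2} + 4 \cdot 5\right) - 93 = 4 \left(36 + 20\right) - 93 = 4 \cdot 56 - 93 = 224 - 93 = 131$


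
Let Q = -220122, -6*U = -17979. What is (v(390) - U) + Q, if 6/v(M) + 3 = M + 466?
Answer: -380640149/1706 ≈ -2.2312e+5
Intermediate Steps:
U = 5993/2 (U = -⅙*(-17979) = 5993/2 ≈ 2996.5)
v(M) = 6/(463 + M) (v(M) = 6/(-3 + (M + 466)) = 6/(-3 + (466 + M)) = 6/(463 + M))
(v(390) - U) + Q = (6/(463 + 390) - 1*5993/2) - 220122 = (6/853 - 5993/2) - 220122 = -5112017/1706 - 220122 = -380640149/1706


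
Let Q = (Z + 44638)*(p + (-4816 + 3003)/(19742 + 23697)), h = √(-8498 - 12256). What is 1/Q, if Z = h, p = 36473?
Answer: 969515041/1578464402411291766 - 43439*I*√2306/1052309601607527844 ≈ 6.1421e-10 - 1.9823e-12*I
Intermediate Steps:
h = 3*I*√2306 (h = √(-20754) = 3*I*√2306 ≈ 144.06*I)
Z = 3*I*√2306 ≈ 144.06*I
Q = 6429287568372/3949 + 4753046502*I*√2306/43439 (Q = (3*I*√2306 + 44638)*(36473 + (-4816 + 3003)/(19742 + 23697)) = (44638 + 3*I*√2306)*(36473 - 1813/43439) = (44638 + 3*I*√2306)*(1584348834/43439) = 6429287568372/3949 + 4753046502*I*√2306/43439 ≈ 1.6281e+9 + 5.2544e+6*I)
1/Q = 1/(6429287568372/3949 + 4753046502*I*√2306/43439)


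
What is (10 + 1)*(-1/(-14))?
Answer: 11/14 ≈ 0.78571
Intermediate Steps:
(10 + 1)*(-1/(-14)) = 11*(-1*(-1/14)) = 11*(1/14) = 11/14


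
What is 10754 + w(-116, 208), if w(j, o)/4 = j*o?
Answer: -85758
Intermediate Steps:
w(j, o) = 4*j*o (w(j, o) = 4*(j*o) = 4*j*o)
10754 + w(-116, 208) = 10754 + 4*(-116)*208 = 10754 - 96512 = -85758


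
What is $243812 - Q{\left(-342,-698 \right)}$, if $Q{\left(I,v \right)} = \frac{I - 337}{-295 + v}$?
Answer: $\frac{242104637}{993} \approx 2.4381 \cdot 10^{5}$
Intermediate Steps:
$Q{\left(I,v \right)} = \frac{-337 + I}{-295 + v}$
$243812 - Q{\left(-342,-698 \right)} = 243812 - \frac{-337 - 342}{-295 - 698} = 243812 - \frac{1}{-993} \left(-679\right) = 243812 - \left(- \frac{1}{993}\right) \left(-679\right) = 243812 - \frac{679}{993} = \frac{242104637}{993}$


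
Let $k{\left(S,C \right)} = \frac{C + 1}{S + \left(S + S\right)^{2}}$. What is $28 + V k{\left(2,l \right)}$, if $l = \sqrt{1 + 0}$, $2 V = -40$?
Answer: $\frac{232}{9} \approx 25.778$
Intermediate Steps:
$V = -20$ ($V = \frac{1}{2} \left(-40\right) = -20$)
$l = 1$ ($l = \sqrt{1} = 1$)
$k{\left(S,C \right)} = \frac{1 + C}{S + 4 S^{2}}$ ($k{\left(S,C \right)} = \frac{1 + C}{S + \left(2 S\right)^{2}} = \frac{1 + C}{S + 4 S^{2}}$)
$28 + V k{\left(2,l \right)} = 28 - 20 \frac{1 + 1}{2 \left(1 + 4 \cdot 2\right)} = 28 - 20 \cdot \frac{1}{2} \frac{1}{1 + 8} \cdot 2 = 28 - 20 \cdot \frac{1}{2} \cdot \frac{1}{9} \cdot 2 = 28 - \frac{20}{9} = \frac{232}{9}$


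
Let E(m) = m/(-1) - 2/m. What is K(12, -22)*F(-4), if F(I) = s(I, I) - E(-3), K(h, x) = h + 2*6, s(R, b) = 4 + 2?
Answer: 56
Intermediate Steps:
s(R, b) = 6
E(m) = -m - 2/m (E(m) = m*(-1) - 2/m = -m - 2/m)
K(h, x) = 12 + h (K(h, x) = h + 12 = 12 + h)
F(I) = 7/3 (F(I) = 6 - (-1*(-3) - 2/(-3)) = 6 - (3 - 2*(-1/3)) = 6 - (3 + 2/3) = 6 - 1*11/3 = 6 - 11/3 = 7/3)
K(12, -22)*F(-4) = (12 + 12)*(7/3) = 24*(7/3) = 56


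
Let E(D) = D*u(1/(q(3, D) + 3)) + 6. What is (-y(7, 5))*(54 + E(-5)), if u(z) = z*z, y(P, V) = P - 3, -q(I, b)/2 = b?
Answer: -40540/169 ≈ -239.88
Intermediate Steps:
q(I, b) = -2*b
y(P, V) = -3 + P
u(z) = z**2
E(D) = 6 + D/(3 - 2*D)**2 (E(D) = D*(1/(-2*D + 3))**2 + 6 = D*(1/(3 - 2*D))**2 + 6 = D/(3 - 2*D)**2 + 6 = 6 + D/(3 - 2*D)**2)
(-y(7, 5))*(54 + E(-5)) = (-(-3 + 7))*(54 + (6 - 5/(-3 + 2*(-5))**2)) = (-1*4)*(54 + (6 - 5/(-3 - 10)**2)) = -4*(54 + (6 - 5/(-13)**2)) = -4*(54 + (6 - 5*1/169)) = -4*(54 + (6 - 5/169)) = -4*(54 + 1009/169) = -4*10135/169 = -40540/169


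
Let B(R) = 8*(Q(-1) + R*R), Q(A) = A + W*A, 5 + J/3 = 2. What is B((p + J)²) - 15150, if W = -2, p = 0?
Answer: 37346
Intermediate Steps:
J = -9 (J = -15 + 3*2 = -15 + 6 = -9)
Q(A) = -A (Q(A) = A - 2*A = -A)
B(R) = 8 + 8*R² (B(R) = 8*(-1*(-1) + R*R) = 8*(1 + R²) = 8 + 8*R²)
B((p + J)²) - 15150 = (8 + 8*((0 - 9)²)²) - 15150 = (8 + 8*((-9)²)²) - 15150 = (8 + 8*81²) - 15150 = (8 + 8*6561) - 15150 = (8 + 52488) - 15150 = 52496 - 15150 = 37346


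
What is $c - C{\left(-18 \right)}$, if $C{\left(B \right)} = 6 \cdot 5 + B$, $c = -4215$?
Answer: $-4227$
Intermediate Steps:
$C{\left(B \right)} = 30 + B$
$c - C{\left(-18 \right)} = -4215 - \left(30 - 18\right) = -4215 - 12 = -4227$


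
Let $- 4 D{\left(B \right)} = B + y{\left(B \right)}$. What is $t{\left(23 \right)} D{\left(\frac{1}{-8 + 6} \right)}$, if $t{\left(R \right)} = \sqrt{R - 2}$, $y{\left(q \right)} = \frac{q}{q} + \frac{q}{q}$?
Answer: $- \frac{3 \sqrt{21}}{8} \approx -1.7185$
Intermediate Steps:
$y{\left(q \right)} = 2$ ($y{\left(q \right)} = 1 + 1 = 2$)
$D{\left(B \right)} = - \frac{1}{2} - \frac{B}{4}$ ($D{\left(B \right)} = - \frac{B + 2}{4} = - \frac{2 + B}{4} = - \frac{1}{2} - \frac{B}{4}$)
$t{\left(R \right)} = \sqrt{-2 + R}$
$t{\left(23 \right)} D{\left(\frac{1}{-8 + 6} \right)} = \sqrt{-2 + 23} \left(- \frac{1}{2} - \frac{1}{4 \left(-8 + 6\right)}\right) = \sqrt{21} \left(- \frac{1}{2} - \frac{1}{4 \left(-2\right)}\right) = \sqrt{21} \left(- \frac{1}{2} - - \frac{1}{8}\right) = \sqrt{21} \left(- \frac{1}{2} + \frac{1}{8}\right) = \sqrt{21} \left(- \frac{3}{8}\right) = - \frac{3 \sqrt{21}}{8}$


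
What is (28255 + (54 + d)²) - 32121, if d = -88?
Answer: -2710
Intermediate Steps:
(28255 + (54 + d)²) - 32121 = (28255 + (54 - 88)²) - 32121 = (28255 + (-34)²) - 32121 = (28255 + 1156) - 32121 = 29411 - 32121 = -2710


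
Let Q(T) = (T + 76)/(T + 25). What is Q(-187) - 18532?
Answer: -1000691/54 ≈ -18531.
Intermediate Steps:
Q(T) = (76 + T)/(25 + T)
Q(-187) - 18532 = (76 - 187)/(25 - 187) - 18532 = -111/(-162) - 18532 = -1/162*(-111) - 18532 = 37/54 - 18532 = -1000691/54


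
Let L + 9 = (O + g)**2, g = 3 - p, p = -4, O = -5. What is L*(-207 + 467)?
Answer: -1300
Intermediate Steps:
g = 7 (g = 3 - 1*(-4) = 3 + 4 = 7)
L = -5 (L = -9 + (-5 + 7)**2 = -9 + 2**2 = -9 + 4 = -5)
L*(-207 + 467) = -5*(-207 + 467) = -5*260 = -1300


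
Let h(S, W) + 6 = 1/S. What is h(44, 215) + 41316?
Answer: 1817641/44 ≈ 41310.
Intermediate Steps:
h(S, W) = -6 + 1/S
h(44, 215) + 41316 = (-6 + 1/44) + 41316 = -263/44 + 41316 = 1817641/44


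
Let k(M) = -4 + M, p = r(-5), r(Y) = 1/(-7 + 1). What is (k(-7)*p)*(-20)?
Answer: -110/3 ≈ -36.667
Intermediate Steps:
r(Y) = -1/6 (r(Y) = 1/(-6) = -1/6)
p = -1/6 ≈ -0.16667
(k(-7)*p)*(-20) = ((-4 - 7)*(-1/6))*(-20) = -11*(-1/6)*(-20) = (11/6)*(-20) = -110/3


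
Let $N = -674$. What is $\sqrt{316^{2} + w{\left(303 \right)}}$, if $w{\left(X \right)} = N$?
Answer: $\sqrt{99182} \approx 314.93$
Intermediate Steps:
$w{\left(X \right)} = -674$
$\sqrt{316^{2} + w{\left(303 \right)}} = \sqrt{316^{2} - 674} = \sqrt{99856 - 674} = \sqrt{99182}$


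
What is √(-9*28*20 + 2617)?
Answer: I*√2423 ≈ 49.224*I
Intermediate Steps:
√(-9*28*20 + 2617) = √(-252*20 + 2617) = √(-5040 + 2617) = √(-2423) = I*√2423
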